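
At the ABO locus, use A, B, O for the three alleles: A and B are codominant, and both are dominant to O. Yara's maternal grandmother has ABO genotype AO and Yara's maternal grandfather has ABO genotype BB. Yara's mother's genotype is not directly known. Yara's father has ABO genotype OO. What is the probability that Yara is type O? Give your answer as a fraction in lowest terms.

Yara's mother's ABO genotype from AO × BB: 1/2 AB, 1/2 BO.
Crossing each possibility with the father OO and summing P(type O): 1/2·0 + 1/2·1/2 = 1/4.

1/4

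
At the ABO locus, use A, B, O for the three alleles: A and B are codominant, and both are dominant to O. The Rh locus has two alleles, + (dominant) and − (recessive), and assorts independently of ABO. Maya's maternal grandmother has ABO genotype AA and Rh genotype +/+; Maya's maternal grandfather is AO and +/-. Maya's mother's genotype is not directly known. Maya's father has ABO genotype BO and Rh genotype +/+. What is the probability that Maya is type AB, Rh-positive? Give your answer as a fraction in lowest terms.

3/8

Maya's mother's ABO genotype from AA × AO: 1/2 AA, 1/2 AO.
Crossing each possibility with the father BO and summing P(type AB): 1/2·1/2 + 1/2·1/4 = 3/8.
Similarly for Rh via the mother's Rh distribution: P(Rh+) = 1.
Independent loci: 3/8 × 1 = 3/8.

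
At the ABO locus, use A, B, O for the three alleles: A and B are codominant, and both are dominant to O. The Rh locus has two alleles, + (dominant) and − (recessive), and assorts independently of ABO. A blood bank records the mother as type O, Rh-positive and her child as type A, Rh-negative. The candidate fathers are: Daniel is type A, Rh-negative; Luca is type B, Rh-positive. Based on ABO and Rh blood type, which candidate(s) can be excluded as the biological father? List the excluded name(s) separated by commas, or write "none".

A candidate is excluded only if no genotype consistent with his phenotype could produce a type A, Rh-negative child with a type O, Rh-positive mother.
Luca (type B, Rh+): no genotype consistent with that phenotype can produce a type-A Rh- child with a type-O mother.

Luca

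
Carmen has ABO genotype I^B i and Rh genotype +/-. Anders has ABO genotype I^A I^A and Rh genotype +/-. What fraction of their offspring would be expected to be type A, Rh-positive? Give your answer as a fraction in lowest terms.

3/8

ABO cross I^B i × I^A I^A → offspring phenotypes: 1/2 A, 1/2 AB.
Rh cross +/- × +/- → 3/4 Rh+, 1/4 Rh-.
Independent loci: P(type A, Rh-positive) = 1/2 × 3/4 = 3/8.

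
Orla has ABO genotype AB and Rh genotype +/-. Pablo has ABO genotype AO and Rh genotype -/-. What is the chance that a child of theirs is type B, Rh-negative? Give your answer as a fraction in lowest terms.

ABO cross AB × AO → offspring phenotypes: 1/2 A, 1/4 B, 1/4 AB.
Rh cross +/- × -/- → 1/2 Rh+, 1/2 Rh-.
Independent loci: P(type B, Rh-negative) = 1/4 × 1/2 = 1/8.

1/8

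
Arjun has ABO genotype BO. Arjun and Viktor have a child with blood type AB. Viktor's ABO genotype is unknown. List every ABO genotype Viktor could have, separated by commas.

For each candidate genotype of Viktor, check whether crossing it with BO can produce every observed child phenotype.
  AA → possible child types {A, AB} ✓
  AB → possible child types {A, B, AB} ✓
  AO → possible child types {O, A, B, AB} ✓
  BB → possible child types {B} ✗
  BO → possible child types {O, B} ✗
  OO → possible child types {O, B} ✗

AA, AB, AO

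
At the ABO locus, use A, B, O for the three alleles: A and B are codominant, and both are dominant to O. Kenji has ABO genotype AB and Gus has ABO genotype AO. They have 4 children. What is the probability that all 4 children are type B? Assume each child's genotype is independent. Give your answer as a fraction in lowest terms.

1/256

ABO cross AB × AO → 1/2 A, 1/4 B, 1/4 AB.
So P(type B) = 1/4 per child.
All 4 independent: (1/4)^4 = 1/256.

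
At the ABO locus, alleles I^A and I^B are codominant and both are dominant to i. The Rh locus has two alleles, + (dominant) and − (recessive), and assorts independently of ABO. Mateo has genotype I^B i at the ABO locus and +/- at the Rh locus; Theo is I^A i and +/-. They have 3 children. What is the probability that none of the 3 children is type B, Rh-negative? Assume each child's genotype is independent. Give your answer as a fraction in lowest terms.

ABO cross I^B i × I^A i → 1/4 O, 1/4 A, 1/4 B, 1/4 AB.
Rh cross +/- × +/- → 3/4 Rh+, 1/4 Rh-; so P(type B, Rh-negative) = 1/4 × 1/4 = 1/16 per child.
P(not type B, Rh-negative) = 15/16 for one child; (15/16)^3 = 3375/4096.

3375/4096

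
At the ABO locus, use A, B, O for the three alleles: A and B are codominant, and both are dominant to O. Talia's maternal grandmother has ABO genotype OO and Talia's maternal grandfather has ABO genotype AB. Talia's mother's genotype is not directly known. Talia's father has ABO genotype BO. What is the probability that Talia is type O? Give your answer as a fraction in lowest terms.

Talia's mother's ABO genotype from OO × AB: 1/2 AO, 1/2 BO.
Crossing each possibility with the father BO and summing P(type O): 1/2·1/4 + 1/2·1/4 = 1/4.

1/4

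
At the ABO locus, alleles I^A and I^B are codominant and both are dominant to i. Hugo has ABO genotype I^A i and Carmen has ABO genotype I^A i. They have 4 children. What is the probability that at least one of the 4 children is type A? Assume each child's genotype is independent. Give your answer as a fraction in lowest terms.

ABO cross I^A i × I^A i → 1/4 O, 3/4 A.
So P(type A) = 3/4 per child.
P(none) = (1/4)^4 = 1/256; P(at least one) = 1 − 1/256 = 255/256.

255/256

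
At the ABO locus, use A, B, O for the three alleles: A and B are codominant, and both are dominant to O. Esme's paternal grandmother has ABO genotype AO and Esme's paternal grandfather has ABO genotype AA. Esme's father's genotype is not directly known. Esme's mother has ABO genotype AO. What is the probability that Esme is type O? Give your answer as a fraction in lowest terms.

1/8

Esme's father's ABO genotype from AO × AA: 1/2 AA, 1/2 AO.
Crossing each possibility with the mother AO and summing P(type O): 1/2·0 + 1/2·1/4 = 1/8.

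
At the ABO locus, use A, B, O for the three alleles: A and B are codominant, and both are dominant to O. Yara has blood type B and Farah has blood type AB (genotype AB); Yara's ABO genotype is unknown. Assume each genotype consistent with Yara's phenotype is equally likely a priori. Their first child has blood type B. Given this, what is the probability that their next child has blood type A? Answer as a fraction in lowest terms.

1/8

Possible genotypes: Yara ∈ {BB, BO}; Farah ∈ {AB}.
Weight each parental genotype pair by prior × P(type-B child):
  BB × AB: posterior weight 1/2; P(next child type A) = 0.
  BO × AB: posterior weight 1/2; P(next child type A) = 1/4.
Weighted sum = 1/8.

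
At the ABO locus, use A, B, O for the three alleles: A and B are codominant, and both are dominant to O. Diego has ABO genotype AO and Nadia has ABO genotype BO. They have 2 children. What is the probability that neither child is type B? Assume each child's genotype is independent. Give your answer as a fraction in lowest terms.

ABO cross AO × BO → 1/4 O, 1/4 A, 1/4 B, 1/4 AB.
So P(type B) = 1/4 per child.
P(not type B) = 3/4 for one child; (3/4)^2 = 9/16.

9/16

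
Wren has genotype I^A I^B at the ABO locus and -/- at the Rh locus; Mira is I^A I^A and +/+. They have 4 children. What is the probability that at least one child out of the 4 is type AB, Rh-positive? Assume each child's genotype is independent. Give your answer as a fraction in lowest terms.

15/16

ABO cross I^A I^B × I^A I^A → 1/2 A, 1/2 AB.
Rh cross -/- × +/+ → 1 Rh+; so P(type AB, Rh-positive) = 1/2 × 1 = 1/2 per child.
P(none) = (1/2)^4 = 1/16; P(at least one) = 1 − 1/16 = 15/16.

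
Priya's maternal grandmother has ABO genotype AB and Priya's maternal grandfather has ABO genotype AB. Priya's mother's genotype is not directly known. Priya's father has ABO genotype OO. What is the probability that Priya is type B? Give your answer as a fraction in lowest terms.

1/2

Priya's mother's ABO genotype from AB × AB: 1/4 AA, 1/2 AB, 1/4 BB.
Crossing each possibility with the father OO and summing P(type B): 1/4·0 + 1/2·1/2 + 1/4·1 = 1/2.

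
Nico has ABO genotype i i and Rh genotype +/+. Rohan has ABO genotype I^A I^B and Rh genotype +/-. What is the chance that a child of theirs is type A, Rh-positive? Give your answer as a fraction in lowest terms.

1/2

ABO cross i i × I^A I^B → offspring phenotypes: 1/2 A, 1/2 B.
Rh cross +/+ × +/- → 1 Rh+.
Independent loci: P(type A, Rh-positive) = 1/2 × 1 = 1/2.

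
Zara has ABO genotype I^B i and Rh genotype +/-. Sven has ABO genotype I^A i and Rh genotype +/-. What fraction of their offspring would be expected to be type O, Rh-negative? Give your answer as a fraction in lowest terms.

1/16

ABO cross I^B i × I^A i → offspring phenotypes: 1/4 O, 1/4 A, 1/4 B, 1/4 AB.
Rh cross +/- × +/- → 3/4 Rh+, 1/4 Rh-.
Independent loci: P(type O, Rh-negative) = 1/4 × 1/4 = 1/16.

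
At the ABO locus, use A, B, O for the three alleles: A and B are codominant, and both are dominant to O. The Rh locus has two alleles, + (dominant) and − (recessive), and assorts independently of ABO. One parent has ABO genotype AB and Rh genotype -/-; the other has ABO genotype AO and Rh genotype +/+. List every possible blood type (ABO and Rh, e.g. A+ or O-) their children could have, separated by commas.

Gametes from AB × AO give offspring ABO genotypes AA, AB, AO, BO, i.e. phenotypes A, B, AB.
Rh cross -/- × +/+ → phenotypes Rh+.
Combining independently: A+, B+, AB+.

A+, B+, AB+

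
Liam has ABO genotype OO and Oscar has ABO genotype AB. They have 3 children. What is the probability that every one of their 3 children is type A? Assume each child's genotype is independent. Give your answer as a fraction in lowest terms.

1/8

ABO cross OO × AB → 1/2 A, 1/2 B.
So P(type A) = 1/2 per child.
All 3 independent: (1/2)^3 = 1/8.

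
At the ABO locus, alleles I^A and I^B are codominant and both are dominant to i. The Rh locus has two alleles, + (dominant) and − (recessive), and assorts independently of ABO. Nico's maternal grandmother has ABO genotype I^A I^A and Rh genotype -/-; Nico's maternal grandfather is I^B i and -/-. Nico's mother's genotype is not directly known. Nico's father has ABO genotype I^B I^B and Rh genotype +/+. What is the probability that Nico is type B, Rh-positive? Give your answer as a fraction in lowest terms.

Nico's mother's ABO genotype from I^A I^A × I^B i: 1/2 I^A I^B, 1/2 I^A i.
Crossing each possibility with the father I^B I^B and summing P(type B): 1/2·1/2 + 1/2·1/2 = 1/2.
Similarly for Rh via the mother's Rh distribution: P(Rh+) = 1.
Independent loci: 1/2 × 1 = 1/2.

1/2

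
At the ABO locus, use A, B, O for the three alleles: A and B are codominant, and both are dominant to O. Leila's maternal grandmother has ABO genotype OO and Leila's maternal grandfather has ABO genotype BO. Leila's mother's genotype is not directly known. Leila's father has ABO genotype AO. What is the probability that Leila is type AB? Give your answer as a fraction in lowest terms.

1/8

Leila's mother's ABO genotype from OO × BO: 1/2 BO, 1/2 OO.
Crossing each possibility with the father AO and summing P(type AB): 1/2·1/4 + 1/2·0 = 1/8.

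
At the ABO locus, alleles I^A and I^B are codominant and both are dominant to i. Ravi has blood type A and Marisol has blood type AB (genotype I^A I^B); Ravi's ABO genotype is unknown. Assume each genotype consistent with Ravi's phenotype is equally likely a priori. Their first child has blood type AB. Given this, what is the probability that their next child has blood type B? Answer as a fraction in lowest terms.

1/12

Possible genotypes: Ravi ∈ {I^A I^A, I^A i}; Marisol ∈ {I^A I^B}.
Weight each parental genotype pair by prior × P(type-AB child):
  I^A I^A × I^A I^B: posterior weight 2/3; P(next child type B) = 0.
  I^A i × I^A I^B: posterior weight 1/3; P(next child type B) = 1/4.
Weighted sum = 1/12.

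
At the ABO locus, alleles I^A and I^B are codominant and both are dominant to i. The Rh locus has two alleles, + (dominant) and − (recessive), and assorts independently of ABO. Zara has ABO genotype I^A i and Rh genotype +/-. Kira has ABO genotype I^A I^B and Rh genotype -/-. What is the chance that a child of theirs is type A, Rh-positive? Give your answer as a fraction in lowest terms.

ABO cross I^A i × I^A I^B → offspring phenotypes: 1/2 A, 1/4 B, 1/4 AB.
Rh cross +/- × -/- → 1/2 Rh+, 1/2 Rh-.
Independent loci: P(type A, Rh-positive) = 1/2 × 1/2 = 1/4.

1/4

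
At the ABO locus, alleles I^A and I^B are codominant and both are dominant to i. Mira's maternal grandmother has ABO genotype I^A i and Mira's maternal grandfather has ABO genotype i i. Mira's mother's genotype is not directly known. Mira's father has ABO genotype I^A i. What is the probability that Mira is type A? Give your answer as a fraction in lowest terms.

5/8

Mira's mother's ABO genotype from I^A i × i i: 1/2 I^A i, 1/2 i i.
Crossing each possibility with the father I^A i and summing P(type A): 1/2·3/4 + 1/2·1/2 = 5/8.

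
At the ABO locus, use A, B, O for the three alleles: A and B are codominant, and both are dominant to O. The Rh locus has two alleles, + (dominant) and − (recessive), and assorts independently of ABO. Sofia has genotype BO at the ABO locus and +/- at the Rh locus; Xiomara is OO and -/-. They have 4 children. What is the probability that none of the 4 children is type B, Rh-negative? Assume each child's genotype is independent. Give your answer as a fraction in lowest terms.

81/256

ABO cross BO × OO → 1/2 O, 1/2 B.
Rh cross +/- × -/- → 1/2 Rh+, 1/2 Rh-; so P(type B, Rh-negative) = 1/2 × 1/2 = 1/4 per child.
P(not type B, Rh-negative) = 3/4 for one child; (3/4)^4 = 81/256.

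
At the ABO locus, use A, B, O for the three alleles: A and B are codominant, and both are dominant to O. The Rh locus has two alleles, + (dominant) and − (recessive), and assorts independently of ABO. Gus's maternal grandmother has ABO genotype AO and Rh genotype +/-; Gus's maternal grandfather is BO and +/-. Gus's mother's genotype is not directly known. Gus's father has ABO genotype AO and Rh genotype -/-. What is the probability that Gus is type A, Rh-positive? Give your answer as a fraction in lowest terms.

1/4

Gus's mother's ABO genotype from AO × BO: 1/4 AB, 1/4 AO, 1/4 BO, 1/4 OO.
Crossing each possibility with the father AO and summing P(type A): 1/4·1/2 + 1/4·3/4 + 1/4·1/4 + 1/4·1/2 = 1/2.
Similarly for Rh via the mother's Rh distribution: P(Rh+) = 1/2.
Independent loci: 1/2 × 1/2 = 1/4.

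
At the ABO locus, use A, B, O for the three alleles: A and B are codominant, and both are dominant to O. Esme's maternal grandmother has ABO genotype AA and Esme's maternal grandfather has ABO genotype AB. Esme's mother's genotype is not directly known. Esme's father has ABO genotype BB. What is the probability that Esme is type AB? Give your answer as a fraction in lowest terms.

Esme's mother's ABO genotype from AA × AB: 1/2 AA, 1/2 AB.
Crossing each possibility with the father BB and summing P(type AB): 1/2·1 + 1/2·1/2 = 3/4.

3/4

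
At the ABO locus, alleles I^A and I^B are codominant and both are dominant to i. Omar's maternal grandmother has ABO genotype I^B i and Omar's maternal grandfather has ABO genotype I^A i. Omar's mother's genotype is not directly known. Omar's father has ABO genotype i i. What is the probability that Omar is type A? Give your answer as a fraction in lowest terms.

1/4

Omar's mother's ABO genotype from I^B i × I^A i: 1/4 I^A I^B, 1/4 I^A i, 1/4 I^B i, 1/4 i i.
Crossing each possibility with the father i i and summing P(type A): 1/4·1/2 + 1/4·1/2 + 1/4·0 + 1/4·0 = 1/4.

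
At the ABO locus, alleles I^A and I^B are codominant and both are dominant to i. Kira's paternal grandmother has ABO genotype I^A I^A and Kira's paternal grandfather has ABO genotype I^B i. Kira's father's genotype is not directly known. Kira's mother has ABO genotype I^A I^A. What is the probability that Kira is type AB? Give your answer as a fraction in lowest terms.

Kira's father's ABO genotype from I^A I^A × I^B i: 1/2 I^A I^B, 1/2 I^A i.
Crossing each possibility with the mother I^A I^A and summing P(type AB): 1/2·1/2 + 1/2·0 = 1/4.

1/4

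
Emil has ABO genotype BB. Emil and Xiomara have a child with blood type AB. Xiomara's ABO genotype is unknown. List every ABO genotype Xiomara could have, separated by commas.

AA, AB, AO

For each candidate genotype of Xiomara, check whether crossing it with BB can produce every observed child phenotype.
  AA → possible child types {AB} ✓
  AB → possible child types {B, AB} ✓
  AO → possible child types {B, AB} ✓
  BB → possible child types {B} ✗
  BO → possible child types {B} ✗
  OO → possible child types {B} ✗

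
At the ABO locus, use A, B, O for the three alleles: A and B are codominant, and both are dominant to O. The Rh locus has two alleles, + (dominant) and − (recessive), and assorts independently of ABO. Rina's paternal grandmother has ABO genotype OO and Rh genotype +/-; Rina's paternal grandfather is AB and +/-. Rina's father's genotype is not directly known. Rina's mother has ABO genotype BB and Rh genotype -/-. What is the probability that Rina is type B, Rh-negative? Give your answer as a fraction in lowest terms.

Rina's father's ABO genotype from OO × AB: 1/2 AO, 1/2 BO.
Crossing each possibility with the mother BB and summing P(type B): 1/2·1/2 + 1/2·1 = 3/4.
Similarly for Rh via the father's Rh distribution: P(Rh-) = 1/2.
Independent loci: 3/4 × 1/2 = 3/8.

3/8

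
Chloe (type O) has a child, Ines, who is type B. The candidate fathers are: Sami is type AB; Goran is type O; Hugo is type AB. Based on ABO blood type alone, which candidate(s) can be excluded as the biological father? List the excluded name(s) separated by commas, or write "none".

Goran

A candidate is excluded only if no genotype consistent with his phenotype could produce a type B child with a type O mother.
Goran (type O): no genotype consistent with that phenotype can produce a type-B child with a type-O mother.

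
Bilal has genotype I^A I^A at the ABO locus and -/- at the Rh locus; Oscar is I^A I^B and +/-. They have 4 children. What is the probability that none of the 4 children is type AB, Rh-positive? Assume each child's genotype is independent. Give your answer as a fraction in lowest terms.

ABO cross I^A I^A × I^A I^B → 1/2 A, 1/2 AB.
Rh cross -/- × +/- → 1/2 Rh+, 1/2 Rh-; so P(type AB, Rh-positive) = 1/2 × 1/2 = 1/4 per child.
P(not type AB, Rh-positive) = 3/4 for one child; (3/4)^4 = 81/256.

81/256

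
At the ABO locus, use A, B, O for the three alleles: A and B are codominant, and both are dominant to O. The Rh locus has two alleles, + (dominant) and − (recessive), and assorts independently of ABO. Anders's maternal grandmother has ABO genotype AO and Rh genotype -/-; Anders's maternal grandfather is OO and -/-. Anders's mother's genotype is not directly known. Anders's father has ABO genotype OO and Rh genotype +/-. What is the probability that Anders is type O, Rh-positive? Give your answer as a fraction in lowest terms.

3/8

Anders's mother's ABO genotype from AO × OO: 1/2 AO, 1/2 OO.
Crossing each possibility with the father OO and summing P(type O): 1/2·1/2 + 1/2·1 = 3/4.
Similarly for Rh via the mother's Rh distribution: P(Rh+) = 1/2.
Independent loci: 3/4 × 1/2 = 3/8.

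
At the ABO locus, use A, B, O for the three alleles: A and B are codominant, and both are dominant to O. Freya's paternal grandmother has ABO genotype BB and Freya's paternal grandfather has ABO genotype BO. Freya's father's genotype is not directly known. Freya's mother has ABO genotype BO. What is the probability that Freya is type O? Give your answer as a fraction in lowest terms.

1/8

Freya's father's ABO genotype from BB × BO: 1/2 BB, 1/2 BO.
Crossing each possibility with the mother BO and summing P(type O): 1/2·0 + 1/2·1/4 = 1/8.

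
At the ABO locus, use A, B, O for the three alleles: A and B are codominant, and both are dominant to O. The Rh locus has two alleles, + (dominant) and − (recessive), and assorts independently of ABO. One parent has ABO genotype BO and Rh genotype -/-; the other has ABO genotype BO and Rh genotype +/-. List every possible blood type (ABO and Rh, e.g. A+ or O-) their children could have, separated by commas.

O+, O-, B+, B-

Gametes from BO × BO give offspring ABO genotypes BB, BO, OO, i.e. phenotypes O, B.
Rh cross -/- × +/- → phenotypes Rh+, Rh-.
Combining independently: O+, O-, B+, B-.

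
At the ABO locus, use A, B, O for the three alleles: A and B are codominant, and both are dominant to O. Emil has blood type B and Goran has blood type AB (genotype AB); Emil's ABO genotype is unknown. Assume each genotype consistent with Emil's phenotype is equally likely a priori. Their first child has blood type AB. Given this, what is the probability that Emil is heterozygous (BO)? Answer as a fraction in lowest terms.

1/3

Possible genotypes: Emil ∈ {BB, BO}; Goran ∈ {AB}.
Weight each parental genotype pair by prior × P(type-AB child):
  BB × AB: posterior weight 2/3.
  BO × AB: posterior weight 1/3.
Sum the posterior weight over pairs where Emil is BO: 1/3.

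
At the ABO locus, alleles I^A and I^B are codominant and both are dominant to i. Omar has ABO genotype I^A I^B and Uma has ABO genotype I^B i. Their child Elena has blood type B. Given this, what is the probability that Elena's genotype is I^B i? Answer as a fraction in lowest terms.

Cross I^A I^B × I^B i → 1/4 I^A I^B, 1/4 I^A i, 1/4 I^B I^B, 1/4 I^B i.
Type-B genotypes among offspring: I^B I^B (1/4), I^B i (1/4); total 1/2.
P(I^B i | type B) = (1/4) / (1/2) = 1/2.

1/2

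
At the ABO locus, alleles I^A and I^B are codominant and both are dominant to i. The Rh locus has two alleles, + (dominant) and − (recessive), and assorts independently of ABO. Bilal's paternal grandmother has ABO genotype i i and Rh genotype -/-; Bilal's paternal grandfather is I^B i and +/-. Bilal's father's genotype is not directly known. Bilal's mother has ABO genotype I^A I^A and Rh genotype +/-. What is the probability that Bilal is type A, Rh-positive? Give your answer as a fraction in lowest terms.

15/32

Bilal's father's ABO genotype from i i × I^B i: 1/2 I^B i, 1/2 i i.
Crossing each possibility with the mother I^A I^A and summing P(type A): 1/2·1/2 + 1/2·1 = 3/4.
Similarly for Rh via the father's Rh distribution: P(Rh+) = 5/8.
Independent loci: 3/4 × 5/8 = 15/32.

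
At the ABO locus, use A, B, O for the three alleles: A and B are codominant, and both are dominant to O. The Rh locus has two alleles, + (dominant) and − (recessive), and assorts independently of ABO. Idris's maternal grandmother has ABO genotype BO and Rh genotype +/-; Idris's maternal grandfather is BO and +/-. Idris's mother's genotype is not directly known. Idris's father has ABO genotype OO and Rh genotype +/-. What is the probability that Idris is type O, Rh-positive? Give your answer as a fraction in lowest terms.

Idris's mother's ABO genotype from BO × BO: 1/4 BB, 1/2 BO, 1/4 OO.
Crossing each possibility with the father OO and summing P(type O): 1/4·0 + 1/2·1/2 + 1/4·1 = 1/2.
Similarly for Rh via the mother's Rh distribution: P(Rh+) = 3/4.
Independent loci: 1/2 × 3/4 = 3/8.

3/8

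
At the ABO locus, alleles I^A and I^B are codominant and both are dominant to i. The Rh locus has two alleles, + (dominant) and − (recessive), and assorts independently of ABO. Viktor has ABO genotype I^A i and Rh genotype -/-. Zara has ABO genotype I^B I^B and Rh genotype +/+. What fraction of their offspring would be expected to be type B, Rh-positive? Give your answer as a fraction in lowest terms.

ABO cross I^A i × I^B I^B → offspring phenotypes: 1/2 B, 1/2 AB.
Rh cross -/- × +/+ → 1 Rh+.
Independent loci: P(type B, Rh-positive) = 1/2 × 1 = 1/2.

1/2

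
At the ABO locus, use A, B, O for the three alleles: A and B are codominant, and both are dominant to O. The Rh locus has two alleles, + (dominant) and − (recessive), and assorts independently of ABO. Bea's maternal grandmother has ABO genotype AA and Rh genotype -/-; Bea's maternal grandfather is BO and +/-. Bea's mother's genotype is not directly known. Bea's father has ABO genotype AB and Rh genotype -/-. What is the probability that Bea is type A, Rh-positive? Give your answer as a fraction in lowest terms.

3/32

Bea's mother's ABO genotype from AA × BO: 1/2 AB, 1/2 AO.
Crossing each possibility with the father AB and summing P(type A): 1/2·1/4 + 1/2·1/2 = 3/8.
Similarly for Rh via the mother's Rh distribution: P(Rh+) = 1/4.
Independent loci: 3/8 × 1/4 = 3/32.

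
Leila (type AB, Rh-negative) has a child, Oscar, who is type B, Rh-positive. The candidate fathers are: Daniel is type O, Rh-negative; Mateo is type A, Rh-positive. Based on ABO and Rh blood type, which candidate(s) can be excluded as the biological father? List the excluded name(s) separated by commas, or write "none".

Daniel

A candidate is excluded only if no genotype consistent with his phenotype could produce a type B, Rh-positive child with a type AB, Rh-negative mother.
Daniel (type O, Rh-): no genotype consistent with that phenotype can produce a type-B Rh+ child with a type-AB mother.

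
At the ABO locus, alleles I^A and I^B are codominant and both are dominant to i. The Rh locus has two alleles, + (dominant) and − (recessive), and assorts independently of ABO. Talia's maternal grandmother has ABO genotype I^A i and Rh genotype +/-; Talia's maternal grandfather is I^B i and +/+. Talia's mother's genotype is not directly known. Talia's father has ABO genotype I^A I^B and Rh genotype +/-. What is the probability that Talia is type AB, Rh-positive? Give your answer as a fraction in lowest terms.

7/32

Talia's mother's ABO genotype from I^A i × I^B i: 1/4 I^A I^B, 1/4 I^A i, 1/4 I^B i, 1/4 i i.
Crossing each possibility with the father I^A I^B and summing P(type AB): 1/4·1/2 + 1/4·1/4 + 1/4·1/4 + 1/4·0 = 1/4.
Similarly for Rh via the mother's Rh distribution: P(Rh+) = 7/8.
Independent loci: 1/4 × 7/8 = 7/32.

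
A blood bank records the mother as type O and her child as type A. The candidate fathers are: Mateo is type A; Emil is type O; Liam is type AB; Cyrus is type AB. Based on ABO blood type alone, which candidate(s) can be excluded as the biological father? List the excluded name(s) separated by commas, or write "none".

A candidate is excluded only if no genotype consistent with his phenotype could produce a type A child with a type O mother.
Emil (type O): no genotype consistent with that phenotype can produce a type-A child with a type-O mother.

Emil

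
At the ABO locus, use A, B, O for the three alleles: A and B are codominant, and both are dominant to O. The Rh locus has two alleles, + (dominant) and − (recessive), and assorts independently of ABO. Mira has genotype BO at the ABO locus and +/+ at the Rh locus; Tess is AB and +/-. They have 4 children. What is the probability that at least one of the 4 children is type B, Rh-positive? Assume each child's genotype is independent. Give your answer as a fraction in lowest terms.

ABO cross BO × AB → 1/4 A, 1/2 B, 1/4 AB.
Rh cross +/+ × +/- → 1 Rh+; so P(type B, Rh-positive) = 1/2 × 1 = 1/2 per child.
P(none) = (1/2)^4 = 1/16; P(at least one) = 1 − 1/16 = 15/16.

15/16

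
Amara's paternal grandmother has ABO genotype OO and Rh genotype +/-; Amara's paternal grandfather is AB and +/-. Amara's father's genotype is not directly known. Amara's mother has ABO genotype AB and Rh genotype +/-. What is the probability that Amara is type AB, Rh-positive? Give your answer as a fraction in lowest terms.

Amara's father's ABO genotype from OO × AB: 1/2 AO, 1/2 BO.
Crossing each possibility with the mother AB and summing P(type AB): 1/2·1/4 + 1/2·1/4 = 1/4.
Similarly for Rh via the father's Rh distribution: P(Rh+) = 3/4.
Independent loci: 1/4 × 3/4 = 3/16.

3/16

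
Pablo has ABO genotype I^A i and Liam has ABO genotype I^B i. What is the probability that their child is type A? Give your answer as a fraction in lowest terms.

ABO cross I^A i × I^B i → offspring phenotypes: 1/4 O, 1/4 A, 1/4 B, 1/4 AB.
So P(type A) = 1/4.

1/4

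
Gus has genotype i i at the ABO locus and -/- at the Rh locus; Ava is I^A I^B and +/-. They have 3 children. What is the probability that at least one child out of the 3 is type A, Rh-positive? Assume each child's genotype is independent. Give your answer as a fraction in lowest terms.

37/64

ABO cross i i × I^A I^B → 1/2 A, 1/2 B.
Rh cross -/- × +/- → 1/2 Rh+, 1/2 Rh-; so P(type A, Rh-positive) = 1/2 × 1/2 = 1/4 per child.
P(none) = (3/4)^3 = 27/64; P(at least one) = 1 − 27/64 = 37/64.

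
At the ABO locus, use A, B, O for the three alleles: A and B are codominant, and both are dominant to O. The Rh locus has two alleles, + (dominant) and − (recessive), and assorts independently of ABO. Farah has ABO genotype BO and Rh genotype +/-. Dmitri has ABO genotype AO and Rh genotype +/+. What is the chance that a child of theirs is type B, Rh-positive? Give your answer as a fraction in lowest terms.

1/4

ABO cross BO × AO → offspring phenotypes: 1/4 O, 1/4 A, 1/4 B, 1/4 AB.
Rh cross +/- × +/+ → 1 Rh+.
Independent loci: P(type B, Rh-positive) = 1/4 × 1 = 1/4.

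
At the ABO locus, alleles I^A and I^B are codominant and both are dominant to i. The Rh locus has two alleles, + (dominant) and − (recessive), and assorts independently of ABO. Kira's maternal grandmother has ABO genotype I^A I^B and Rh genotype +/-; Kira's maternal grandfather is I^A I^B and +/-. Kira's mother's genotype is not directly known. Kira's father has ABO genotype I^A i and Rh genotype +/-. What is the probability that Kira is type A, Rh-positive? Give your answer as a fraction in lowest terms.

3/8

Kira's mother's ABO genotype from I^A I^B × I^A I^B: 1/4 I^A I^A, 1/2 I^A I^B, 1/4 I^B I^B.
Crossing each possibility with the father I^A i and summing P(type A): 1/4·1 + 1/2·1/2 + 1/4·0 = 1/2.
Similarly for Rh via the mother's Rh distribution: P(Rh+) = 3/4.
Independent loci: 1/2 × 3/4 = 3/8.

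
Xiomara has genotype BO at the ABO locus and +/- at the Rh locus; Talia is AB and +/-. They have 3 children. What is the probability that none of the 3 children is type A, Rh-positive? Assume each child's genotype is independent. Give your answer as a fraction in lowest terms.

2197/4096

ABO cross BO × AB → 1/4 A, 1/2 B, 1/4 AB.
Rh cross +/- × +/- → 3/4 Rh+, 1/4 Rh-; so P(type A, Rh-positive) = 1/4 × 3/4 = 3/16 per child.
P(not type A, Rh-positive) = 13/16 for one child; (13/16)^3 = 2197/4096.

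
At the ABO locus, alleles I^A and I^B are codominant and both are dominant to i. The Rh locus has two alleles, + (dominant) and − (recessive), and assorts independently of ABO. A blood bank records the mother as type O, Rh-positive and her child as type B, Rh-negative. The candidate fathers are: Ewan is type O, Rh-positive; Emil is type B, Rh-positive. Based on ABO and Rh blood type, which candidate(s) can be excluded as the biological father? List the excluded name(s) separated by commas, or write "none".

Ewan

A candidate is excluded only if no genotype consistent with his phenotype could produce a type B, Rh-negative child with a type O, Rh-positive mother.
Ewan (type O, Rh+): no genotype consistent with that phenotype can produce a type-B Rh- child with a type-O mother.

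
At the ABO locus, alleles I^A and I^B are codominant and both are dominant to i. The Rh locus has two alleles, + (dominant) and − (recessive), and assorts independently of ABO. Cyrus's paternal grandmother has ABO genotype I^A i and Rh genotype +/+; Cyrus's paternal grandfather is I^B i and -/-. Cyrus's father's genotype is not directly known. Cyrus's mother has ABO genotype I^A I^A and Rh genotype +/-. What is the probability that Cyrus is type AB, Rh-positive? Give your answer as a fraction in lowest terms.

3/16

Cyrus's father's ABO genotype from I^A i × I^B i: 1/4 I^A I^B, 1/4 I^A i, 1/4 I^B i, 1/4 i i.
Crossing each possibility with the mother I^A I^A and summing P(type AB): 1/4·1/2 + 1/4·0 + 1/4·1/2 + 1/4·0 = 1/4.
Similarly for Rh via the father's Rh distribution: P(Rh+) = 3/4.
Independent loci: 1/4 × 3/4 = 3/16.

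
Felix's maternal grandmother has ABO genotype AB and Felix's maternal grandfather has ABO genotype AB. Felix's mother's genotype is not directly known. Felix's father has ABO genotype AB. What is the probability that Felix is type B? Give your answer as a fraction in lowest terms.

1/4

Felix's mother's ABO genotype from AB × AB: 1/4 AA, 1/2 AB, 1/4 BB.
Crossing each possibility with the father AB and summing P(type B): 1/4·0 + 1/2·1/4 + 1/4·1/2 = 1/4.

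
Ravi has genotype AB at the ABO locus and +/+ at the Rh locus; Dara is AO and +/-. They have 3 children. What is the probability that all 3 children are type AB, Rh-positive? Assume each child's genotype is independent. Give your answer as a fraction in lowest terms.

ABO cross AB × AO → 1/2 A, 1/4 B, 1/4 AB.
Rh cross +/+ × +/- → 1 Rh+; so P(type AB, Rh-positive) = 1/4 × 1 = 1/4 per child.
All 3 independent: (1/4)^3 = 1/64.

1/64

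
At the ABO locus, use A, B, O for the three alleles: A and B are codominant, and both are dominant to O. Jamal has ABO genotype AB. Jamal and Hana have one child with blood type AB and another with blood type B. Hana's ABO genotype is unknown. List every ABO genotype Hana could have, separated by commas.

AB, AO, BB, BO

For each candidate genotype of Hana, check whether crossing it with AB can produce every observed child phenotype.
  AA → possible child types {A, AB} ✗
  AB → possible child types {A, B, AB} ✓
  AO → possible child types {A, B, AB} ✓
  BB → possible child types {B, AB} ✓
  BO → possible child types {A, B, AB} ✓
  OO → possible child types {A, B} ✗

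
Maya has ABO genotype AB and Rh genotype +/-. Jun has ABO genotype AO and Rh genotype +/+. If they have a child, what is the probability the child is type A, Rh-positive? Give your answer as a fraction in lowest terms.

ABO cross AB × AO → offspring phenotypes: 1/2 A, 1/4 B, 1/4 AB.
Rh cross +/- × +/+ → 1 Rh+.
Independent loci: P(type A, Rh-positive) = 1/2 × 1 = 1/2.

1/2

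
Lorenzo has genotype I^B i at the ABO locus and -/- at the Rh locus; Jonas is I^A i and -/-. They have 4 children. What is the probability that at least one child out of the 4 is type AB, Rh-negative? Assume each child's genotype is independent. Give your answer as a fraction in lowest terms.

ABO cross I^B i × I^A i → 1/4 O, 1/4 A, 1/4 B, 1/4 AB.
Rh cross -/- × -/- → 1 Rh-; so P(type AB, Rh-negative) = 1/4 × 1 = 1/4 per child.
P(none) = (3/4)^4 = 81/256; P(at least one) = 1 − 81/256 = 175/256.

175/256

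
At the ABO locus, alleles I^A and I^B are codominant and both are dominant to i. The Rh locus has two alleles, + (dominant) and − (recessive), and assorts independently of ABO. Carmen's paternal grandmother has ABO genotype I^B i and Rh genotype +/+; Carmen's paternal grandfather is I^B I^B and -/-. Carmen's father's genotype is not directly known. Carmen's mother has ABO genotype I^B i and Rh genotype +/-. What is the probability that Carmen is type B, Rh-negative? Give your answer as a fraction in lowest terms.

Carmen's father's ABO genotype from I^B i × I^B I^B: 1/2 I^B I^B, 1/2 I^B i.
Crossing each possibility with the mother I^B i and summing P(type B): 1/2·1 + 1/2·3/4 = 7/8.
Similarly for Rh via the father's Rh distribution: P(Rh-) = 1/4.
Independent loci: 7/8 × 1/4 = 7/32.

7/32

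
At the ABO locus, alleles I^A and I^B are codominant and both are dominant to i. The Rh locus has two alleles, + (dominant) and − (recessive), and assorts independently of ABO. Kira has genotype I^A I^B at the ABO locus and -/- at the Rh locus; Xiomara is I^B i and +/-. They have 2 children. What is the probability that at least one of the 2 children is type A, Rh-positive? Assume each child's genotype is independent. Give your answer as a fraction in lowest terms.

15/64

ABO cross I^A I^B × I^B i → 1/4 A, 1/2 B, 1/4 AB.
Rh cross -/- × +/- → 1/2 Rh+, 1/2 Rh-; so P(type A, Rh-positive) = 1/4 × 1/2 = 1/8 per child.
P(none) = (7/8)^2 = 49/64; P(at least one) = 1 − 49/64 = 15/64.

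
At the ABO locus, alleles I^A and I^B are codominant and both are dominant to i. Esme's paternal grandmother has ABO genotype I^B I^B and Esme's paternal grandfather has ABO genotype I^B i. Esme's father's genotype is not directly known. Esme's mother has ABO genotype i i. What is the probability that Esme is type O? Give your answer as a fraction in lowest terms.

1/4

Esme's father's ABO genotype from I^B I^B × I^B i: 1/2 I^B I^B, 1/2 I^B i.
Crossing each possibility with the mother i i and summing P(type O): 1/2·0 + 1/2·1/2 = 1/4.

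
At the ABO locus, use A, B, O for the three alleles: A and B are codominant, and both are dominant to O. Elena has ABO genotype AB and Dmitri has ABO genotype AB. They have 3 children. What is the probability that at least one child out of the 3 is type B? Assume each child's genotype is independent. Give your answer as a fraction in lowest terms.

37/64

ABO cross AB × AB → 1/4 A, 1/4 B, 1/2 AB.
So P(type B) = 1/4 per child.
P(none) = (3/4)^3 = 27/64; P(at least one) = 1 − 27/64 = 37/64.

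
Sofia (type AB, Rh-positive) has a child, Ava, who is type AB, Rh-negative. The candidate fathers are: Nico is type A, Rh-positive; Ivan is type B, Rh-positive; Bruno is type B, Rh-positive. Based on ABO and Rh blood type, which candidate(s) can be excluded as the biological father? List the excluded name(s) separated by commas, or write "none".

A candidate is excluded only if no genotype consistent with his phenotype could produce a type AB, Rh-negative child with a type AB, Rh-positive mother.
Every candidate has at least one consistent genotype combination, so none can be excluded.

none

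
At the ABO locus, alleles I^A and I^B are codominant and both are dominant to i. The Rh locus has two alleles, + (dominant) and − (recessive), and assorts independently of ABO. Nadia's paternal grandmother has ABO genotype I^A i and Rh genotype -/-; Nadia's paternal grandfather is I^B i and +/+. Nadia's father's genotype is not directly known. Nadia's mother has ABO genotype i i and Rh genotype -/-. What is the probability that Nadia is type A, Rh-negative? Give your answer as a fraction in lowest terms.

Nadia's father's ABO genotype from I^A i × I^B i: 1/4 I^A I^B, 1/4 I^A i, 1/4 I^B i, 1/4 i i.
Crossing each possibility with the mother i i and summing P(type A): 1/4·1/2 + 1/4·1/2 + 1/4·0 + 1/4·0 = 1/4.
Similarly for Rh via the father's Rh distribution: P(Rh-) = 1/2.
Independent loci: 1/4 × 1/2 = 1/8.

1/8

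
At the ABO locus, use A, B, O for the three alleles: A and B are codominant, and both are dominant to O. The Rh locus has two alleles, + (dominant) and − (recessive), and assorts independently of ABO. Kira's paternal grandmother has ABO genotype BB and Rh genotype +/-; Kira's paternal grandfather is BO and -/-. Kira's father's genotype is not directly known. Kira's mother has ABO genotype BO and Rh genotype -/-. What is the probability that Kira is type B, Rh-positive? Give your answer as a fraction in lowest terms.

7/32

Kira's father's ABO genotype from BB × BO: 1/2 BB, 1/2 BO.
Crossing each possibility with the mother BO and summing P(type B): 1/2·1 + 1/2·3/4 = 7/8.
Similarly for Rh via the father's Rh distribution: P(Rh+) = 1/4.
Independent loci: 7/8 × 1/4 = 7/32.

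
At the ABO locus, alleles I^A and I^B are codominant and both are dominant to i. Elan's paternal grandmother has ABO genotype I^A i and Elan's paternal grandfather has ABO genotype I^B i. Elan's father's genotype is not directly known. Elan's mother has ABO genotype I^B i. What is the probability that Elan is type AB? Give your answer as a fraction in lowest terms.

1/8

Elan's father's ABO genotype from I^A i × I^B i: 1/4 I^A I^B, 1/4 I^A i, 1/4 I^B i, 1/4 i i.
Crossing each possibility with the mother I^B i and summing P(type AB): 1/4·1/4 + 1/4·1/4 + 1/4·0 + 1/4·0 = 1/8.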